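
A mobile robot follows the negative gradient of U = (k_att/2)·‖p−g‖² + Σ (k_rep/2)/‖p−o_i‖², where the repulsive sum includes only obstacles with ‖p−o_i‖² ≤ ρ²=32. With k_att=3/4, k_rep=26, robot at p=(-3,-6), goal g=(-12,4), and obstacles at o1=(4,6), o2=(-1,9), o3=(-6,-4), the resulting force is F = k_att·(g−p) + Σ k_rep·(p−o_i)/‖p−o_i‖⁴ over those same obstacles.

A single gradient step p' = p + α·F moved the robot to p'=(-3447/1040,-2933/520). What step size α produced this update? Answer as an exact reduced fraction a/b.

F_att = 3/4·(g−p) = 3/4·(-9,10) = (-6.7500,7.5000)
o1: d²=193 > ρ²=32 → inactive
o2: d²=229 > ρ²=32 → inactive
o3: d²=13 ≤ ρ²=32; F_rep = 26·(3,-2)/13² = (0.4615,-0.3077)
F = F_att + ΣF_rep = (-6.2885,7.1923)
Δp = p'−p = (-0.3144,0.3596); α = Δx/Fx = (-327/1040) / (-327/52) = 1/20
check: Δy/Fy = (187/520) / (187/26) = 1/20 ✓

α = 1/20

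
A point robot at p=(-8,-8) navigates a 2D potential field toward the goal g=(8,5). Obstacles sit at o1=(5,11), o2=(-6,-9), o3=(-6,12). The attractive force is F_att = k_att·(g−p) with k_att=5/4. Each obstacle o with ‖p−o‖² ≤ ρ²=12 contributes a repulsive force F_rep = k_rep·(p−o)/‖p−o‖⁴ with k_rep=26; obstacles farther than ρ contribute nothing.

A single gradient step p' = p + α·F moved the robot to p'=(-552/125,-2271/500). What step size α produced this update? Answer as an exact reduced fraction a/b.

α = 1/5

F_att = 5/4·(g−p) = 5/4·(16,13) = (20.0000,16.2500)
o1: d²=530 > ρ²=12 → inactive
o2: d²=5 ≤ ρ²=12; F_rep = 26·(-2,1)/5² = (-2.0800,1.0400)
o3: d²=404 > ρ²=12 → inactive
F = F_att + ΣF_rep = (17.9200,17.2900)
Δp = p'−p = (3.5840,3.4580); α = Δx/Fx = (448/125) / (448/25) = 1/5
check: Δy/Fy = (1729/500) / (1729/100) = 1/5 ✓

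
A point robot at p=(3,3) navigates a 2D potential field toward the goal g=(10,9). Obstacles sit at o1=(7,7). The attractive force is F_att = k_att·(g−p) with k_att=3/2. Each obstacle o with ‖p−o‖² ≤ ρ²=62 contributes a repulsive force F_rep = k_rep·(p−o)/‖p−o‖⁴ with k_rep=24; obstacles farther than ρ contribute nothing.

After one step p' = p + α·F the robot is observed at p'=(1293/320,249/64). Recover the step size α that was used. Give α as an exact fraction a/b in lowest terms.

α = 1/10

F_att = 3/2·(g−p) = 3/2·(7,6) = (10.5000,9.0000)
o1: d²=32 ≤ ρ²=62; F_rep = 24·(-4,-4)/32² = (-0.0938,-0.0938)
F = F_att + ΣF_rep = (10.4062,8.9062)
Δp = p'−p = (1.0406,0.8906); α = Δx/Fx = (333/320) / (333/32) = 1/10
check: Δy/Fy = (57/64) / (285/32) = 1/10 ✓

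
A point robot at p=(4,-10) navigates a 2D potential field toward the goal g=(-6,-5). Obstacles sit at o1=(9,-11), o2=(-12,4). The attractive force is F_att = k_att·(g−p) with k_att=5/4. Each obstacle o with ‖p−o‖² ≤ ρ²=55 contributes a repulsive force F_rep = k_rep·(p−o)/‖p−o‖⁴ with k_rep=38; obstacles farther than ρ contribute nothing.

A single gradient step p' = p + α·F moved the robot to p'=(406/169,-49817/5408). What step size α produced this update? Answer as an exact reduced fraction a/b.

α = 1/8

F_att = 5/4·(g−p) = 5/4·(-10,5) = (-12.5000,6.2500)
o1: d²=26 ≤ ρ²=55; F_rep = 38·(-5,1)/26² = (-0.2811,0.0562)
o2: d²=452 > ρ²=55 → inactive
F = F_att + ΣF_rep = (-12.7811,6.3062)
Δp = p'−p = (-1.5976,0.7883); α = Δx/Fx = (-270/169) / (-2160/169) = 1/8
check: Δy/Fy = (4263/5408) / (4263/676) = 1/8 ✓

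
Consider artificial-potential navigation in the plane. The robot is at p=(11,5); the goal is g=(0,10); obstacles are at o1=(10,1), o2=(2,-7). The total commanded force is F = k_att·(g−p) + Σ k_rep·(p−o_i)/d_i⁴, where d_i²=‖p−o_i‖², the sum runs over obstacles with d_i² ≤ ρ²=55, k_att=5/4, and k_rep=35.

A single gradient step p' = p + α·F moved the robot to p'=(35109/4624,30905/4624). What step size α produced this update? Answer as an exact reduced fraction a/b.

α = 1/4

F_att = 5/4·(g−p) = 5/4·(-11,5) = (-13.7500,6.2500)
o1: d²=17 ≤ ρ²=55; F_rep = 35·(1,4)/17² = (0.1211,0.4844)
o2: d²=225 > ρ²=55 → inactive
F = F_att + ΣF_rep = (-13.6289,6.7344)
Δp = p'−p = (-3.4072,1.6836); α = Δx/Fx = (-15755/4624) / (-15755/1156) = 1/4
check: Δy/Fy = (7785/4624) / (7785/1156) = 1/4 ✓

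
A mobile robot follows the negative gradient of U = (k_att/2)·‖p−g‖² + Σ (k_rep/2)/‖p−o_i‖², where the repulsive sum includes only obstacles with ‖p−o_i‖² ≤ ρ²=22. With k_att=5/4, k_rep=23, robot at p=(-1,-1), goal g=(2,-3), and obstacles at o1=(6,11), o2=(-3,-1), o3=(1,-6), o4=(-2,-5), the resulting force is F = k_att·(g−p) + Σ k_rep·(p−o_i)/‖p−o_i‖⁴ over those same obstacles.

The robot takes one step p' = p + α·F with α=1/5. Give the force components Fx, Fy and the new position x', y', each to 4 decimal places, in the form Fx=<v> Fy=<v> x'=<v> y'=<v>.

F_att = 5/4·(g−p) = 5/4·(3,-2) = (3.7500,-2.5000)
o1: d²=193 > ρ²=22 → inactive
o2: d²=4 ≤ ρ²=22; F_rep = 23·(2,0)/4² = (2.8750,0.0000)
o3: d²=29 > ρ²=22 → inactive
o4: d²=17 ≤ ρ²=22; F_rep = 23·(1,4)/17² = (0.0796,0.3183)
F = F_att + ΣF_rep = (6.7046,-2.1817)
p' = p + 1/5·F = (0.3409,-1.4363)

Fx=6.7046 Fy=-2.1817 x'=0.3409 y'=-1.4363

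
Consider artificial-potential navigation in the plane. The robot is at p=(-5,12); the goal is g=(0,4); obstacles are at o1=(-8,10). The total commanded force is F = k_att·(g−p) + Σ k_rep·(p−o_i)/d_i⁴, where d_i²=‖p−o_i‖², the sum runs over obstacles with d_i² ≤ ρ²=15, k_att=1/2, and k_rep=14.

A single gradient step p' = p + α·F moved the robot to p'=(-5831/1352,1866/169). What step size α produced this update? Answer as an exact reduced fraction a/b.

α = 1/4

F_att = 1/2·(g−p) = 1/2·(5,-8) = (2.5000,-4.0000)
o1: d²=13 ≤ ρ²=15; F_rep = 14·(3,2)/13² = (0.2485,0.1657)
F = F_att + ΣF_rep = (2.7485,-3.8343)
Δp = p'−p = (0.6871,-0.9586); α = Δx/Fx = (929/1352) / (929/338) = 1/4
check: Δy/Fy = (-162/169) / (-648/169) = 1/4 ✓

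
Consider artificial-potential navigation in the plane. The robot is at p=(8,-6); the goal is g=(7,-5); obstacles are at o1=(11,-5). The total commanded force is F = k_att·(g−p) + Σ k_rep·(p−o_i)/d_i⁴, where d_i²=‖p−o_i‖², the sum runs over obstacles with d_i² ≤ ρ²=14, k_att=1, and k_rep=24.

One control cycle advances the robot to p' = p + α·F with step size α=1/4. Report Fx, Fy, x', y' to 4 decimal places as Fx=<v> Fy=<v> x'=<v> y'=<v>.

Fx=-1.7200 Fy=0.7600 x'=7.5700 y'=-5.8100

F_att = 1·(g−p) = 1·(-1,1) = (-1.0000,1.0000)
o1: d²=10 ≤ ρ²=14; F_rep = 24·(-3,-1)/10² = (-0.7200,-0.2400)
F = F_att + ΣF_rep = (-1.7200,0.7600)
p' = p + 1/4·F = (7.5700,-5.8100)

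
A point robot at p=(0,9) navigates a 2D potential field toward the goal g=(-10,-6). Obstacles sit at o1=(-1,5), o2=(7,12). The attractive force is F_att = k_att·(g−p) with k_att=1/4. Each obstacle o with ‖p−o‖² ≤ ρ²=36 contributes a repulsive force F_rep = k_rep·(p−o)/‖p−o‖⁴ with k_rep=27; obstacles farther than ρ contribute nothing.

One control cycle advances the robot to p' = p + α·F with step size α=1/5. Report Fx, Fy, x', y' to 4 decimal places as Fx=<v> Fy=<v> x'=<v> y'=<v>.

Fx=-2.4066 Fy=-3.3763 x'=-0.4813 y'=8.3247

F_att = 1/4·(g−p) = 1/4·(-10,-15) = (-2.5000,-3.7500)
o1: d²=17 ≤ ρ²=36; F_rep = 27·(1,4)/17² = (0.0934,0.3737)
o2: d²=58 > ρ²=36 → inactive
F = F_att + ΣF_rep = (-2.4066,-3.3763)
p' = p + 1/5·F = (-0.4813,8.3247)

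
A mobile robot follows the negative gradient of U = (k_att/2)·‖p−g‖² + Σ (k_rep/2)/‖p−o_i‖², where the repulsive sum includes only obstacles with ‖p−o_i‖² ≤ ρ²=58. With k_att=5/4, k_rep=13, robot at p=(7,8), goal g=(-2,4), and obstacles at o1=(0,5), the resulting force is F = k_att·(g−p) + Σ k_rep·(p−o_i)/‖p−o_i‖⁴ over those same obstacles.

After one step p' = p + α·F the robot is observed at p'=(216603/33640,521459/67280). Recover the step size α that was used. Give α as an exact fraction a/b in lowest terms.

α = 1/20

F_att = 5/4·(g−p) = 5/4·(-9,-4) = (-11.2500,-5.0000)
o1: d²=58 ≤ ρ²=58; F_rep = 13·(7,3)/58² = (0.0271,0.0116)
F = F_att + ΣF_rep = (-11.2229,-4.9884)
Δp = p'−p = (-0.5611,-0.2494); α = Δx/Fx = (-18877/33640) / (-18877/1682) = 1/20
check: Δy/Fy = (-16781/67280) / (-16781/3364) = 1/20 ✓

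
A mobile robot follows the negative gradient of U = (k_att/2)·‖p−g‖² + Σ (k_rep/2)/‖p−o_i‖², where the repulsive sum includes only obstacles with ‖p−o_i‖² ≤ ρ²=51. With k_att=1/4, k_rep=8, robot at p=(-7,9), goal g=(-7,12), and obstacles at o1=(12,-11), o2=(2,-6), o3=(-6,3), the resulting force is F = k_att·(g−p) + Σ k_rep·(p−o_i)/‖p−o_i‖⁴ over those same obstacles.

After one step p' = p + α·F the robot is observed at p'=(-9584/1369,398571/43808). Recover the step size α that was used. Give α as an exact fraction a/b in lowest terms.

F_att = 1/4·(g−p) = 1/4·(0,3) = (0.0000,0.7500)
o1: d²=761 > ρ²=51 → inactive
o2: d²=306 > ρ²=51 → inactive
o3: d²=37 ≤ ρ²=51; F_rep = 8·(-1,6)/37² = (-0.0058,0.0351)
F = F_att + ΣF_rep = (-0.0058,0.7851)
Δp = p'−p = (-0.0007,0.0981); α = Δx/Fx = (-1/1369) / (-8/1369) = 1/8
check: Δy/Fy = (4299/43808) / (4299/5476) = 1/8 ✓

α = 1/8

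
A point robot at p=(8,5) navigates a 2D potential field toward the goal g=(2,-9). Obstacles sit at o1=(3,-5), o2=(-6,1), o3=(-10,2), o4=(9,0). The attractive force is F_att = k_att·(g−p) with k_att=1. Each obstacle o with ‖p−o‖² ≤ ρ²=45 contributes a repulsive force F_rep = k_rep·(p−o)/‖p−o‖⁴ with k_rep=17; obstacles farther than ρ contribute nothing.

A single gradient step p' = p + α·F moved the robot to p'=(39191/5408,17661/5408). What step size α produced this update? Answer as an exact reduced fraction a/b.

F_att = 1·(g−p) = 1·(-6,-14) = (-6.0000,-14.0000)
o1: d²=125 > ρ²=45 → inactive
o2: d²=212 > ρ²=45 → inactive
o3: d²=333 > ρ²=45 → inactive
o4: d²=26 ≤ ρ²=45; F_rep = 17·(-1,5)/26² = (-0.0251,0.1257)
F = F_att + ΣF_rep = (-6.0251,-13.8743)
Δp = p'−p = (-0.7531,-1.7343); α = Δx/Fx = (-4073/5408) / (-4073/676) = 1/8
check: Δy/Fy = (-9379/5408) / (-9379/676) = 1/8 ✓

α = 1/8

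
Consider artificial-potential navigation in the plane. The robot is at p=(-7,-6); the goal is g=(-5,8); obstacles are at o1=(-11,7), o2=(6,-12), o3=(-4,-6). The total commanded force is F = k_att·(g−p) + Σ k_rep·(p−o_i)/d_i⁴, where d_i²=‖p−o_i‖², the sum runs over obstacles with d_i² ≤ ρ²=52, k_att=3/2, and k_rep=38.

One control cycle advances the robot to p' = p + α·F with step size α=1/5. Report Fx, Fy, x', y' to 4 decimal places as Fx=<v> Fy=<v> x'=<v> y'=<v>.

F_att = 3/2·(g−p) = 3/2·(2,14) = (3.0000,21.0000)
o1: d²=185 > ρ²=52 → inactive
o2: d²=205 > ρ²=52 → inactive
o3: d²=9 ≤ ρ²=52; F_rep = 38·(-3,0)/9² = (-1.4074,0.0000)
F = F_att + ΣF_rep = (1.5926,21.0000)
p' = p + 1/5·F = (-6.6815,-1.8000)

Fx=1.5926 Fy=21.0000 x'=-6.6815 y'=-1.8000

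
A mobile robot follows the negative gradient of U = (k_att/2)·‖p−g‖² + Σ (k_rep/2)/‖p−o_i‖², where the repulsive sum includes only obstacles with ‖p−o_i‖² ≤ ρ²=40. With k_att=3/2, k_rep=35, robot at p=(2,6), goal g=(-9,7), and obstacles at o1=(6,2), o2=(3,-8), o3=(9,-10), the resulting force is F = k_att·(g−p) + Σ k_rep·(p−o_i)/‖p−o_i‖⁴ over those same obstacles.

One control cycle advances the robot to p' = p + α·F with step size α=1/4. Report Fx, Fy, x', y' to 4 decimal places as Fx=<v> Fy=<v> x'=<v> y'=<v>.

F_att = 3/2·(g−p) = 3/2·(-11,1) = (-16.5000,1.5000)
o1: d²=32 ≤ ρ²=40; F_rep = 35·(-4,4)/32² = (-0.1367,0.1367)
o2: d²=197 > ρ²=40 → inactive
o3: d²=305 > ρ²=40 → inactive
F = F_att + ΣF_rep = (-16.6367,1.6367)
p' = p + 1/4·F = (-2.1592,6.4092)

Fx=-16.6367 Fy=1.6367 x'=-2.1592 y'=6.4092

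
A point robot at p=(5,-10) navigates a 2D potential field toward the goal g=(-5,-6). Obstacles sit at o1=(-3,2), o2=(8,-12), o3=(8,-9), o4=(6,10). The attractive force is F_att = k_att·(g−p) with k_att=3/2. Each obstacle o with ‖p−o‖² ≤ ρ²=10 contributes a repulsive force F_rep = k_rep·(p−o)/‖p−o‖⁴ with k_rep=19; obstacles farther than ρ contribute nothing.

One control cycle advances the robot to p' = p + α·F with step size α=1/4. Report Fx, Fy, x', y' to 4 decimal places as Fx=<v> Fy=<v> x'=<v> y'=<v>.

Fx=-15.5700 Fy=5.8100 x'=1.1075 y'=-8.5475

F_att = 3/2·(g−p) = 3/2·(-10,4) = (-15.0000,6.0000)
o1: d²=208 > ρ²=10 → inactive
o2: d²=13 > ρ²=10 → inactive
o3: d²=10 ≤ ρ²=10; F_rep = 19·(-3,-1)/10² = (-0.5700,-0.1900)
o4: d²=401 > ρ²=10 → inactive
F = F_att + ΣF_rep = (-15.5700,5.8100)
p' = p + 1/4·F = (1.1075,-8.5475)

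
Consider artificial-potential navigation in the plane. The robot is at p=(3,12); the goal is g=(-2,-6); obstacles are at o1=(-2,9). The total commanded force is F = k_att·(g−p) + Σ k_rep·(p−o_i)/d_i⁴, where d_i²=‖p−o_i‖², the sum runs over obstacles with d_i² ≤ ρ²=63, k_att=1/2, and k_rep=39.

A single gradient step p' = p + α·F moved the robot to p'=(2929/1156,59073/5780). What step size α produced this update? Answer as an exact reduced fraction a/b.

F_att = 1/2·(g−p) = 1/2·(-5,-18) = (-2.5000,-9.0000)
o1: d²=34 ≤ ρ²=63; F_rep = 39·(5,3)/34² = (0.1687,0.1012)
F = F_att + ΣF_rep = (-2.3313,-8.8988)
Δp = p'−p = (-0.4663,-1.7798); α = Δx/Fx = (-539/1156) / (-2695/1156) = 1/5
check: Δy/Fy = (-10287/5780) / (-10287/1156) = 1/5 ✓

α = 1/5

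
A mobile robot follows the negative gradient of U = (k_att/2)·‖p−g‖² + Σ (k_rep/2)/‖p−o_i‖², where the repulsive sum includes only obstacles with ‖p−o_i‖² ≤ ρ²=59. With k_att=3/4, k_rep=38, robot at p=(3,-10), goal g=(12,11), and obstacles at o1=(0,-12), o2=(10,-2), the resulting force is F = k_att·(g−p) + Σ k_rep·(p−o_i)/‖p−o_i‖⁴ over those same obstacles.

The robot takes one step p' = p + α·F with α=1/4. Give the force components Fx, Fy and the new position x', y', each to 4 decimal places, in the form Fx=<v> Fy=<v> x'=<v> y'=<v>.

Fx=7.4246 Fy=16.1997 x'=4.8561 y'=-5.9501

F_att = 3/4·(g−p) = 3/4·(9,21) = (6.7500,15.7500)
o1: d²=13 ≤ ρ²=59; F_rep = 38·(3,2)/13² = (0.6746,0.4497)
o2: d²=113 > ρ²=59 → inactive
F = F_att + ΣF_rep = (7.4246,16.1997)
p' = p + 1/4·F = (4.8561,-5.9501)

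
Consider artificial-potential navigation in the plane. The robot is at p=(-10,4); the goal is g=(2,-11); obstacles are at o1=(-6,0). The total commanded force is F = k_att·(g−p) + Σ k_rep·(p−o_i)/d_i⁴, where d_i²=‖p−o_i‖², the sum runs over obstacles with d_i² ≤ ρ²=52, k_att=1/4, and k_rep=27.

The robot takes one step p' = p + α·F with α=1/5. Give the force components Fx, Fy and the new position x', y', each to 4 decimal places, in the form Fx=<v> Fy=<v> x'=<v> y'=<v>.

F_att = 1/4·(g−p) = 1/4·(12,-15) = (3.0000,-3.7500)
o1: d²=32 ≤ ρ²=52; F_rep = 27·(-4,4)/32² = (-0.1055,0.1055)
F = F_att + ΣF_rep = (2.8945,-3.6445)
p' = p + 1/5·F = (-9.4211,3.2711)

Fx=2.8945 Fy=-3.6445 x'=-9.4211 y'=3.2711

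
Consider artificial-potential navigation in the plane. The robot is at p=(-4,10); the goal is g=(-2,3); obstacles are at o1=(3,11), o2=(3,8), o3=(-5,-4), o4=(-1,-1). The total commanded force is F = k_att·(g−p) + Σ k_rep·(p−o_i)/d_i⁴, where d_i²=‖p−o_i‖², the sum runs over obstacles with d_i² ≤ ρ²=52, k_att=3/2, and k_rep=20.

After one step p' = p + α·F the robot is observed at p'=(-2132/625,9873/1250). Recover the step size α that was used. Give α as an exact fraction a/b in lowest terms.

α = 1/5

F_att = 3/2·(g−p) = 3/2·(2,-7) = (3.0000,-10.5000)
o1: d²=50 ≤ ρ²=52; F_rep = 20·(-7,-1)/50² = (-0.0560,-0.0080)
o2: d²=53 > ρ²=52 → inactive
o3: d²=197 > ρ²=52 → inactive
o4: d²=130 > ρ²=52 → inactive
F = F_att + ΣF_rep = (2.9440,-10.5080)
Δp = p'−p = (0.5888,-2.1016); α = Δx/Fx = (368/625) / (368/125) = 1/5
check: Δy/Fy = (-2627/1250) / (-2627/250) = 1/5 ✓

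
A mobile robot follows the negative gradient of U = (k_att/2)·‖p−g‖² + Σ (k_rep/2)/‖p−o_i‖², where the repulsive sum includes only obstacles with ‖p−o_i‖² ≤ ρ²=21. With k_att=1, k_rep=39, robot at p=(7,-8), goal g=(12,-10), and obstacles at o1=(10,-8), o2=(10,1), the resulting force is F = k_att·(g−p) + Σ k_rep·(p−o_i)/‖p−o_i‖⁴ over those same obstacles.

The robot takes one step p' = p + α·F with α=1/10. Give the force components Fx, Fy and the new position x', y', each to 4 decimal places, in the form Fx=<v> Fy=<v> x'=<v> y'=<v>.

Fx=3.5556 Fy=-2.0000 x'=7.3556 y'=-8.2000

F_att = 1·(g−p) = 1·(5,-2) = (5.0000,-2.0000)
o1: d²=9 ≤ ρ²=21; F_rep = 39·(-3,0)/9² = (-1.4444,0.0000)
o2: d²=90 > ρ²=21 → inactive
F = F_att + ΣF_rep = (3.5556,-2.0000)
p' = p + 1/10·F = (7.3556,-8.2000)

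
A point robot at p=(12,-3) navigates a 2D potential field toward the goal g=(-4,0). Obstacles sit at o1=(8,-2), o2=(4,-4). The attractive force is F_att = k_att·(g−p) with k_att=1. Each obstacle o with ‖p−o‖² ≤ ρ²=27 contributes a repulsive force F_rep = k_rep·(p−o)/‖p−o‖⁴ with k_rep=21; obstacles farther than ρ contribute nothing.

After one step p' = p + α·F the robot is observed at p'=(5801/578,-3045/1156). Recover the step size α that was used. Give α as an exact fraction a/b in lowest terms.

F_att = 1·(g−p) = 1·(-16,3) = (-16.0000,3.0000)
o1: d²=17 ≤ ρ²=27; F_rep = 21·(4,-1)/17² = (0.2907,-0.0727)
o2: d²=65 > ρ²=27 → inactive
F = F_att + ΣF_rep = (-15.7093,2.9273)
Δp = p'−p = (-1.9637,0.3659); α = Δx/Fx = (-1135/578) / (-4540/289) = 1/8
check: Δy/Fy = (423/1156) / (846/289) = 1/8 ✓

α = 1/8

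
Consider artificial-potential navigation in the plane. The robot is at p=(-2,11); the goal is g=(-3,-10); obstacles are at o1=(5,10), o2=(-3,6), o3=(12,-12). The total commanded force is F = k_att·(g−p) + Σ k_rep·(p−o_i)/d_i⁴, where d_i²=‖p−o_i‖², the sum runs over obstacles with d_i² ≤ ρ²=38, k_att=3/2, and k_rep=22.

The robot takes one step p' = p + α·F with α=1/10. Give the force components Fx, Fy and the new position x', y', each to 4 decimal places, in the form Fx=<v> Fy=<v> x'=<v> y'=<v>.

Fx=-1.4675 Fy=-31.3373 x'=-2.1467 y'=7.8663

F_att = 3/2·(g−p) = 3/2·(-1,-21) = (-1.5000,-31.5000)
o1: d²=50 > ρ²=38 → inactive
o2: d²=26 ≤ ρ²=38; F_rep = 22·(1,5)/26² = (0.0325,0.1627)
o3: d²=725 > ρ²=38 → inactive
F = F_att + ΣF_rep = (-1.4675,-31.3373)
p' = p + 1/10·F = (-2.1467,7.8663)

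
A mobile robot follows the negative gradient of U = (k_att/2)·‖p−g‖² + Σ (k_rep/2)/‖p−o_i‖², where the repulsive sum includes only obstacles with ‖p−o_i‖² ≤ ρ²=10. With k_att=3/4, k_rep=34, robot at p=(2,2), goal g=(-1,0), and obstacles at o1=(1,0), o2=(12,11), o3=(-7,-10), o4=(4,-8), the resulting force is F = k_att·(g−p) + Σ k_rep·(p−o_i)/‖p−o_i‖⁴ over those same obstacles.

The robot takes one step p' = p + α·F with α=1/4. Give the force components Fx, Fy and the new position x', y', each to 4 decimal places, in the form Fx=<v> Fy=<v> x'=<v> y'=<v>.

F_att = 3/4·(g−p) = 3/4·(-3,-2) = (-2.2500,-1.5000)
o1: d²=5 ≤ ρ²=10; F_rep = 34·(1,2)/5² = (1.3600,2.7200)
o2: d²=181 > ρ²=10 → inactive
o3: d²=225 > ρ²=10 → inactive
o4: d²=104 > ρ²=10 → inactive
F = F_att + ΣF_rep = (-0.8900,1.2200)
p' = p + 1/4·F = (1.7775,2.3050)

Fx=-0.8900 Fy=1.2200 x'=1.7775 y'=2.3050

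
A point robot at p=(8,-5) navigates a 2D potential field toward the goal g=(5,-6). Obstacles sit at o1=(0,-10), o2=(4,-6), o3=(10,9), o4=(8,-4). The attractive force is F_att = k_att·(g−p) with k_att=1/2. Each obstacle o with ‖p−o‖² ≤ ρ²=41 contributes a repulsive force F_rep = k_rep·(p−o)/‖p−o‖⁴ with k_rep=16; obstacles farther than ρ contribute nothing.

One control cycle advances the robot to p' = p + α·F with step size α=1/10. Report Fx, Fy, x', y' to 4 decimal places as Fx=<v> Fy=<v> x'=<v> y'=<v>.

Fx=-1.2785 Fy=-16.4446 x'=7.8721 y'=-6.6445

F_att = 1/2·(g−p) = 1/2·(-3,-1) = (-1.5000,-0.5000)
o1: d²=89 > ρ²=41 → inactive
o2: d²=17 ≤ ρ²=41; F_rep = 16·(4,1)/17² = (0.2215,0.0554)
o3: d²=200 > ρ²=41 → inactive
o4: d²=1 ≤ ρ²=41; F_rep = 16·(0,-1)/1² = (0.0000,-16.0000)
F = F_att + ΣF_rep = (-1.2785,-16.4446)
p' = p + 1/10·F = (7.8721,-6.6445)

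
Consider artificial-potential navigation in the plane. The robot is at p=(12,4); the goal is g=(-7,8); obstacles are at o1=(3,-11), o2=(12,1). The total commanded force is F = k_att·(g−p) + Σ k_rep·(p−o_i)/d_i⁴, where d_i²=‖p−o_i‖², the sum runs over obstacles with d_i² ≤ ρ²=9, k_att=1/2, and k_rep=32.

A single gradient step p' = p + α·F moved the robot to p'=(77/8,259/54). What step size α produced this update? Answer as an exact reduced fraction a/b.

F_att = 1/2·(g−p) = 1/2·(-19,4) = (-9.5000,2.0000)
o1: d²=306 > ρ²=9 → inactive
o2: d²=9 ≤ ρ²=9; F_rep = 32·(0,3)/9² = (0.0000,1.1852)
F = F_att + ΣF_rep = (-9.5000,3.1852)
Δp = p'−p = (-2.3750,0.7963); α = Δx/Fx = (-19/8) / (-19/2) = 1/4
check: Δy/Fy = (43/54) / (86/27) = 1/4 ✓

α = 1/4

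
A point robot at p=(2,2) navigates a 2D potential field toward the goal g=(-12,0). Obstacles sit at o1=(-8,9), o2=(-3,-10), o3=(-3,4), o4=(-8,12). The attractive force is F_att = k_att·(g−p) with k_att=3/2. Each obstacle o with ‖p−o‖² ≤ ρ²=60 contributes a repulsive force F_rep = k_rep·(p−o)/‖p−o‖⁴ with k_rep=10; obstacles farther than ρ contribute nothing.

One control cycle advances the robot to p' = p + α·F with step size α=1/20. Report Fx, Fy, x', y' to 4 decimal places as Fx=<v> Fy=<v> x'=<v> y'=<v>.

Fx=-20.9405 Fy=-3.0238 x'=0.9530 y'=1.8488

F_att = 3/2·(g−p) = 3/2·(-14,-2) = (-21.0000,-3.0000)
o1: d²=149 > ρ²=60 → inactive
o2: d²=169 > ρ²=60 → inactive
o3: d²=29 ≤ ρ²=60; F_rep = 10·(5,-2)/29² = (0.0595,-0.0238)
o4: d²=200 > ρ²=60 → inactive
F = F_att + ΣF_rep = (-20.9405,-3.0238)
p' = p + 1/20·F = (0.9530,1.8488)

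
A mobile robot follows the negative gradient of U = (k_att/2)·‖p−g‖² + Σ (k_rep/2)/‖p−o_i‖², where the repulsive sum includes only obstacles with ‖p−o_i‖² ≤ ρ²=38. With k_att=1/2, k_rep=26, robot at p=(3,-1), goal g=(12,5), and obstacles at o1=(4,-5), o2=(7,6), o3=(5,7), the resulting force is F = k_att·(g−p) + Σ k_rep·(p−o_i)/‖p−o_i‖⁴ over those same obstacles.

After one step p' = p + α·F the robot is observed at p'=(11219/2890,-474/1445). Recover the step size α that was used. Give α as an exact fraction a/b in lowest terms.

F_att = 1/2·(g−p) = 1/2·(9,6) = (4.5000,3.0000)
o1: d²=17 ≤ ρ²=38; F_rep = 26·(-1,4)/17² = (-0.0900,0.3599)
o2: d²=65 > ρ²=38 → inactive
o3: d²=68 > ρ²=38 → inactive
F = F_att + ΣF_rep = (4.4100,3.3599)
Δp = p'−p = (0.8820,0.6720); α = Δx/Fx = (2549/2890) / (2549/578) = 1/5
check: Δy/Fy = (971/1445) / (971/289) = 1/5 ✓

α = 1/5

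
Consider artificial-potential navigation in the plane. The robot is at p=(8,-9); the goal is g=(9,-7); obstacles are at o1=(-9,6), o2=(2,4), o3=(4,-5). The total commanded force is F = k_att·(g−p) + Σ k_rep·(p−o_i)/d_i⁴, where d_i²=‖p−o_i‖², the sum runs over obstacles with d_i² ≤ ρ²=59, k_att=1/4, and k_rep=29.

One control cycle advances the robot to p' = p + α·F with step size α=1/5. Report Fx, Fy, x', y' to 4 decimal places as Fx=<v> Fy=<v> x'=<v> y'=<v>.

F_att = 1/4·(g−p) = 1/4·(1,2) = (0.2500,0.5000)
o1: d²=514 > ρ²=59 → inactive
o2: d²=205 > ρ²=59 → inactive
o3: d²=32 ≤ ρ²=59; F_rep = 29·(4,-4)/32² = (0.1133,-0.1133)
F = F_att + ΣF_rep = (0.3633,0.3867)
p' = p + 1/5·F = (8.0727,-8.9227)

Fx=0.3633 Fy=0.3867 x'=8.0727 y'=-8.9227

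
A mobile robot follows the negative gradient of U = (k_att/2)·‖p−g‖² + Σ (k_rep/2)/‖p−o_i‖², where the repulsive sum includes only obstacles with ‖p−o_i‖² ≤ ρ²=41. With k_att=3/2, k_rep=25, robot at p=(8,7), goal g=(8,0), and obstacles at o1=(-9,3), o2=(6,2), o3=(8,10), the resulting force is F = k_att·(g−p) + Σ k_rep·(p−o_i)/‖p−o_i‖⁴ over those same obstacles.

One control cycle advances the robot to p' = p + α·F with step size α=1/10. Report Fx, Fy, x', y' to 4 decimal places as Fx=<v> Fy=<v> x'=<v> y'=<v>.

F_att = 3/2·(g−p) = 3/2·(0,-7) = (0.0000,-10.5000)
o1: d²=305 > ρ²=41 → inactive
o2: d²=29 ≤ ρ²=41; F_rep = 25·(2,5)/29² = (0.0595,0.1486)
o3: d²=9 ≤ ρ²=41; F_rep = 25·(0,-3)/9² = (0.0000,-0.9259)
F = F_att + ΣF_rep = (0.0595,-11.2773)
p' = p + 1/10·F = (8.0059,5.8723)

Fx=0.0595 Fy=-11.2773 x'=8.0059 y'=5.8723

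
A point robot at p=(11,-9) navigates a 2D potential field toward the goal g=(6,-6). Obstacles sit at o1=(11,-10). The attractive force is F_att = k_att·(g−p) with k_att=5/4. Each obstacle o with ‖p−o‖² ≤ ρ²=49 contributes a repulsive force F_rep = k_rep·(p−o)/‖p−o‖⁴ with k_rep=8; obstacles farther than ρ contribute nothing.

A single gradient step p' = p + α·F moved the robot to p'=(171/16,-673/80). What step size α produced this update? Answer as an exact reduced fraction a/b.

α = 1/20

F_att = 5/4·(g−p) = 5/4·(-5,3) = (-6.2500,3.7500)
o1: d²=1 ≤ ρ²=49; F_rep = 8·(0,1)/1² = (0.0000,8.0000)
F = F_att + ΣF_rep = (-6.2500,11.7500)
Δp = p'−p = (-0.3125,0.5875); α = Δx/Fx = (-5/16) / (-25/4) = 1/20
check: Δy/Fy = (47/80) / (47/4) = 1/20 ✓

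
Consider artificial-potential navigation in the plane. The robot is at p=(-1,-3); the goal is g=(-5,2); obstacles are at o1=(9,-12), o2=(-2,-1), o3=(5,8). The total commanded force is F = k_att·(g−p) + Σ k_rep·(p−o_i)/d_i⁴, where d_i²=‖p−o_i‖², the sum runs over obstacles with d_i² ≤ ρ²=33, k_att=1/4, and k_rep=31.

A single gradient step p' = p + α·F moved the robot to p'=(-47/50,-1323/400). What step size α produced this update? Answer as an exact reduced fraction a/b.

α = 1/4

F_att = 1/4·(g−p) = 1/4·(-4,5) = (-1.0000,1.2500)
o1: d²=181 > ρ²=33 → inactive
o2: d²=5 ≤ ρ²=33; F_rep = 31·(1,-2)/5² = (1.2400,-2.4800)
o3: d²=157 > ρ²=33 → inactive
F = F_att + ΣF_rep = (0.2400,-1.2300)
Δp = p'−p = (0.0600,-0.3075); α = Δx/Fx = (3/50) / (6/25) = 1/4
check: Δy/Fy = (-123/400) / (-123/100) = 1/4 ✓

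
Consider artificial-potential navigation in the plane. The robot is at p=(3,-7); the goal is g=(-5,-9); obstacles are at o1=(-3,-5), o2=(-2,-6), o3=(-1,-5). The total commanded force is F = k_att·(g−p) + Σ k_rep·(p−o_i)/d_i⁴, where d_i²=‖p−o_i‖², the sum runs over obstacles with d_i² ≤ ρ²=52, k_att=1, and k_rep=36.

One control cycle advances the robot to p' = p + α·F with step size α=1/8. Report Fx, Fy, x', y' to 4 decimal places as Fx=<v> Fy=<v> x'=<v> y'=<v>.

F_att = 1·(g−p) = 1·(-8,-2) = (-8.0000,-2.0000)
o1: d²=40 ≤ ρ²=52; F_rep = 36·(6,-2)/40² = (0.1350,-0.0450)
o2: d²=26 ≤ ρ²=52; F_rep = 36·(5,-1)/26² = (0.2663,-0.0533)
o3: d²=20 ≤ ρ²=52; F_rep = 36·(4,-2)/20² = (0.3600,-0.1800)
F = F_att + ΣF_rep = (-7.2387,-2.2783)
p' = p + 1/8·F = (2.0952,-7.2848)

Fx=-7.2387 Fy=-2.2783 x'=2.0952 y'=-7.2848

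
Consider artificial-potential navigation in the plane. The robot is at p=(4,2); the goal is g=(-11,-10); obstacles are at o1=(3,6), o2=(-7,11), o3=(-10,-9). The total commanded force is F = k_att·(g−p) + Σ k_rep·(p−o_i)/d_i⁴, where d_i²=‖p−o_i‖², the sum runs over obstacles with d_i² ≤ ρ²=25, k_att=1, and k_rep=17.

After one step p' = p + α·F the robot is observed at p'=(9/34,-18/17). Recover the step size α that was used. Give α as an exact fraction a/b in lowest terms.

F_att = 1·(g−p) = 1·(-15,-12) = (-15.0000,-12.0000)
o1: d²=17 ≤ ρ²=25; F_rep = 17·(1,-4)/17² = (0.0588,-0.2353)
o2: d²=202 > ρ²=25 → inactive
o3: d²=317 > ρ²=25 → inactive
F = F_att + ΣF_rep = (-14.9412,-12.2353)
Δp = p'−p = (-3.7353,-3.0588); α = Δx/Fx = (-127/34) / (-254/17) = 1/4
check: Δy/Fy = (-52/17) / (-208/17) = 1/4 ✓

α = 1/4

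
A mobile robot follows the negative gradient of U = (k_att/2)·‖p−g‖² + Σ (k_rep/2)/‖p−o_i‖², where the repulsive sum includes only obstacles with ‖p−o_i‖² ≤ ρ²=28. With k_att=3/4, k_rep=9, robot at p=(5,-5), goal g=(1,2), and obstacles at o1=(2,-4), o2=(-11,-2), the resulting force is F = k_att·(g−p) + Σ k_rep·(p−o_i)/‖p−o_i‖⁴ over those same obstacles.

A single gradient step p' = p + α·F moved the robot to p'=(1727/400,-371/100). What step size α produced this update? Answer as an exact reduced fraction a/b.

F_att = 3/4·(g−p) = 3/4·(-4,7) = (-3.0000,5.2500)
o1: d²=10 ≤ ρ²=28; F_rep = 9·(3,-1)/10² = (0.2700,-0.0900)
o2: d²=265 > ρ²=28 → inactive
F = F_att + ΣF_rep = (-2.7300,5.1600)
Δp = p'−p = (-0.6825,1.2900); α = Δx/Fx = (-273/400) / (-273/100) = 1/4
check: Δy/Fy = (129/100) / (129/25) = 1/4 ✓

α = 1/4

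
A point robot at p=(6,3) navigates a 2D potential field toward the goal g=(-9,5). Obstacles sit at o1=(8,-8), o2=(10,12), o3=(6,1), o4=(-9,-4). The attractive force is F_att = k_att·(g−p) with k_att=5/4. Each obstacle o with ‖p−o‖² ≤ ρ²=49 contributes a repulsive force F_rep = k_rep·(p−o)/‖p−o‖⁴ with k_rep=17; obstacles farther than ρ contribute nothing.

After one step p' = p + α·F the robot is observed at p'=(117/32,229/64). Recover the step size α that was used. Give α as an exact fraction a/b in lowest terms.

α = 1/8

F_att = 5/4·(g−p) = 5/4·(-15,2) = (-18.7500,2.5000)
o1: d²=125 > ρ²=49 → inactive
o2: d²=97 > ρ²=49 → inactive
o3: d²=4 ≤ ρ²=49; F_rep = 17·(0,2)/4² = (0.0000,2.1250)
o4: d²=274 > ρ²=49 → inactive
F = F_att + ΣF_rep = (-18.7500,4.6250)
Δp = p'−p = (-2.3438,0.5781); α = Δx/Fx = (-75/32) / (-75/4) = 1/8
check: Δy/Fy = (37/64) / (37/8) = 1/8 ✓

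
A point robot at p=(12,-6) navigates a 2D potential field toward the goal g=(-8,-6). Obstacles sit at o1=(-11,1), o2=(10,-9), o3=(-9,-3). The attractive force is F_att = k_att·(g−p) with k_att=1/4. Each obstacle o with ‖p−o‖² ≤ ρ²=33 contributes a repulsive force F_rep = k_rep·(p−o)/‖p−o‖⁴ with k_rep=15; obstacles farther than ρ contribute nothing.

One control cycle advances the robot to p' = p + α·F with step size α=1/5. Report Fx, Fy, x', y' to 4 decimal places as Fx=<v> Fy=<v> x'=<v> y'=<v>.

F_att = 1/4·(g−p) = 1/4·(-20,0) = (-5.0000,0.0000)
o1: d²=578 > ρ²=33 → inactive
o2: d²=13 ≤ ρ²=33; F_rep = 15·(2,3)/13² = (0.1775,0.2663)
o3: d²=450 > ρ²=33 → inactive
F = F_att + ΣF_rep = (-4.8225,0.2663)
p' = p + 1/5·F = (11.0355,-5.9467)

Fx=-4.8225 Fy=0.2663 x'=11.0355 y'=-5.9467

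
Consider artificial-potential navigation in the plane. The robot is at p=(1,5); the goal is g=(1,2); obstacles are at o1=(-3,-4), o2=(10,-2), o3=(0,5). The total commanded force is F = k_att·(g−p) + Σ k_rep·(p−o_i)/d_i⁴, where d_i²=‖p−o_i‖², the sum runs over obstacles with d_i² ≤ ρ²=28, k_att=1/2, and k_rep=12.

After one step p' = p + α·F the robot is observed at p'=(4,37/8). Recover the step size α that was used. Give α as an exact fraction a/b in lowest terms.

F_att = 1/2·(g−p) = 1/2·(0,-3) = (0.0000,-1.5000)
o1: d²=97 > ρ²=28 → inactive
o2: d²=130 > ρ²=28 → inactive
o3: d²=1 ≤ ρ²=28; F_rep = 12·(1,0)/1² = (12.0000,0.0000)
F = F_att + ΣF_rep = (12.0000,-1.5000)
Δp = p'−p = (3.0000,-0.3750); α = Δx/Fx = (3) / (12) = 1/4
check: Δy/Fy = (-3/8) / (-3/2) = 1/4 ✓

α = 1/4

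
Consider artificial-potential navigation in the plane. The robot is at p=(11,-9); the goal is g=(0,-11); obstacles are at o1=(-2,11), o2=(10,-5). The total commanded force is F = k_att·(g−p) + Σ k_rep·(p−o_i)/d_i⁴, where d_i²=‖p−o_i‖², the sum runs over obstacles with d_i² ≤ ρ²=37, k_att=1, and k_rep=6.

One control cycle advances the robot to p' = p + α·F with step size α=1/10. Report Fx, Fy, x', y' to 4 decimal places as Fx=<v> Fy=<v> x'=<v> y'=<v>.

F_att = 1·(g−p) = 1·(-11,-2) = (-11.0000,-2.0000)
o1: d²=569 > ρ²=37 → inactive
o2: d²=17 ≤ ρ²=37; F_rep = 6·(1,-4)/17² = (0.0208,-0.0830)
F = F_att + ΣF_rep = (-10.9792,-2.0830)
p' = p + 1/10·F = (9.9021,-9.2083)

Fx=-10.9792 Fy=-2.0830 x'=9.9021 y'=-9.2083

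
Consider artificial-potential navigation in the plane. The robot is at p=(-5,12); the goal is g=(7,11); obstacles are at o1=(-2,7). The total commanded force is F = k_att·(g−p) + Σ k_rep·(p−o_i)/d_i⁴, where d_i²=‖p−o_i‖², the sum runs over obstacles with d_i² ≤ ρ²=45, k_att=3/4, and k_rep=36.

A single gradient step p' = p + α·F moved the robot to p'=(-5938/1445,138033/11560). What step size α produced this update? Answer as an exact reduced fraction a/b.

α = 1/10

F_att = 3/4·(g−p) = 3/4·(12,-1) = (9.0000,-0.7500)
o1: d²=34 ≤ ρ²=45; F_rep = 36·(-3,5)/34² = (-0.0934,0.1557)
F = F_att + ΣF_rep = (8.9066,-0.5943)
Δp = p'−p = (0.8907,-0.0594); α = Δx/Fx = (1287/1445) / (2574/289) = 1/10
check: Δy/Fy = (-687/11560) / (-687/1156) = 1/10 ✓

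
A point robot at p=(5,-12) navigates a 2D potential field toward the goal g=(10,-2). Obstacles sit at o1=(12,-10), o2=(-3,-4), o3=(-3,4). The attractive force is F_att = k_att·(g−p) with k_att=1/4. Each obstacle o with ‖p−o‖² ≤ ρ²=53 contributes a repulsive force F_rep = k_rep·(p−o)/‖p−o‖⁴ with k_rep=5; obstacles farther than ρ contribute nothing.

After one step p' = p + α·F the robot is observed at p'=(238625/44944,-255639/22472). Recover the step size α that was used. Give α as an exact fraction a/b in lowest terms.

F_att = 1/4·(g−p) = 1/4·(5,10) = (1.2500,2.5000)
o1: d²=53 ≤ ρ²=53; F_rep = 5·(-7,-2)/53² = (-0.0125,-0.0036)
o2: d²=128 > ρ²=53 → inactive
o3: d²=320 > ρ²=53 → inactive
F = F_att + ΣF_rep = (1.2375,2.4964)
Δp = p'−p = (0.3094,0.6241); α = Δx/Fx = (13905/44944) / (13905/11236) = 1/4
check: Δy/Fy = (14025/22472) / (14025/5618) = 1/4 ✓

α = 1/4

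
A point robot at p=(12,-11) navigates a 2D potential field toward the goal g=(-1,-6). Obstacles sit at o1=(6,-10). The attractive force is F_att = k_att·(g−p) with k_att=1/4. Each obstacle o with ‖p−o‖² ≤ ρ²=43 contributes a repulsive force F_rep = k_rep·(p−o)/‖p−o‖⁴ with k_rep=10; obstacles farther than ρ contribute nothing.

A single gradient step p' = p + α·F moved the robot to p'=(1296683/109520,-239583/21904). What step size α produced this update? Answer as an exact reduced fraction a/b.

α = 1/20

F_att = 1/4·(g−p) = 1/4·(-13,5) = (-3.2500,1.2500)
o1: d²=37 ≤ ρ²=43; F_rep = 10·(6,-1)/37² = (0.0438,-0.0073)
F = F_att + ΣF_rep = (-3.2062,1.2427)
Δp = p'−p = (-0.1603,0.0621); α = Δx/Fx = (-17557/109520) / (-17557/5476) = 1/20
check: Δy/Fy = (1361/21904) / (6805/5476) = 1/20 ✓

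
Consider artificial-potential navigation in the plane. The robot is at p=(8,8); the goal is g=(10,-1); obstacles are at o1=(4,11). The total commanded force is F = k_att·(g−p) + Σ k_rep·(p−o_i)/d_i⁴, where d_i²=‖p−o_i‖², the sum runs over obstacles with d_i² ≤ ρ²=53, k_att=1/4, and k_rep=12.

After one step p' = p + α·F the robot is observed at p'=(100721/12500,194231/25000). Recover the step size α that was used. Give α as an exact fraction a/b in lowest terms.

F_att = 1/4·(g−p) = 1/4·(2,-9) = (0.5000,-2.2500)
o1: d²=25 ≤ ρ²=53; F_rep = 12·(4,-3)/25² = (0.0768,-0.0576)
F = F_att + ΣF_rep = (0.5768,-2.3076)
Δp = p'−p = (0.0577,-0.2308); α = Δx/Fx = (721/12500) / (721/1250) = 1/10
check: Δy/Fy = (-5769/25000) / (-5769/2500) = 1/10 ✓

α = 1/10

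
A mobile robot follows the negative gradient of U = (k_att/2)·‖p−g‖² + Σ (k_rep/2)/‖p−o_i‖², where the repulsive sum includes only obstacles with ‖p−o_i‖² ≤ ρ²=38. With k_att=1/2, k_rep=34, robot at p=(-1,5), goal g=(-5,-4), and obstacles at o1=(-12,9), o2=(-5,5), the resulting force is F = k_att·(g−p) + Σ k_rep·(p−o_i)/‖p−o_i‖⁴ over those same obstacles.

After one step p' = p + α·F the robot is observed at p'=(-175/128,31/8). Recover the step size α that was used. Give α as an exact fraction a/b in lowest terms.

F_att = 1/2·(g−p) = 1/2·(-4,-9) = (-2.0000,-4.5000)
o1: d²=137 > ρ²=38 → inactive
o2: d²=16 ≤ ρ²=38; F_rep = 34·(4,0)/16² = (0.5312,0.0000)
F = F_att + ΣF_rep = (-1.4688,-4.5000)
Δp = p'−p = (-0.3672,-1.1250); α = Δx/Fx = (-47/128) / (-47/32) = 1/4
check: Δy/Fy = (-9/8) / (-9/2) = 1/4 ✓

α = 1/4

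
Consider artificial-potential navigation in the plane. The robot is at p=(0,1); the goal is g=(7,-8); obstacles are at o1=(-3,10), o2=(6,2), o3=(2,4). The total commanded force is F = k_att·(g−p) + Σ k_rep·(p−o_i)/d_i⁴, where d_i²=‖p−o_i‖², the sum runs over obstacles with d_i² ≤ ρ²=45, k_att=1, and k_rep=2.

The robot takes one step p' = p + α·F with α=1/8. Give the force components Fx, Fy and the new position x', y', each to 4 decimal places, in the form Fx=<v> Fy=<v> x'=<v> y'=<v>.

F_att = 1·(g−p) = 1·(7,-9) = (7.0000,-9.0000)
o1: d²=90 > ρ²=45 → inactive
o2: d²=37 ≤ ρ²=45; F_rep = 2·(-6,-1)/37² = (-0.0088,-0.0015)
o3: d²=13 ≤ ρ²=45; F_rep = 2·(-2,-3)/13² = (-0.0237,-0.0355)
F = F_att + ΣF_rep = (6.9676,-9.0370)
p' = p + 1/8·F = (0.8709,-0.1296)

Fx=6.9676 Fy=-9.0370 x'=0.8709 y'=-0.1296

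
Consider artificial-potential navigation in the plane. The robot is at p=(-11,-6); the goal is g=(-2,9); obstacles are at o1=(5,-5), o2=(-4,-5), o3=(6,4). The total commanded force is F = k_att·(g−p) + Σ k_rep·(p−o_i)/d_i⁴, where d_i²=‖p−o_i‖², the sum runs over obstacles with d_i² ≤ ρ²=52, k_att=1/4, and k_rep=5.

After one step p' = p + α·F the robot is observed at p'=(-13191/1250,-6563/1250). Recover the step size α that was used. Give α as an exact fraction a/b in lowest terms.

F_att = 1/4·(g−p) = 1/4·(9,15) = (2.2500,3.7500)
o1: d²=257 > ρ²=52 → inactive
o2: d²=50 ≤ ρ²=52; F_rep = 5·(-7,-1)/50² = (-0.0140,-0.0020)
o3: d²=389 > ρ²=52 → inactive
F = F_att + ΣF_rep = (2.2360,3.7480)
Δp = p'−p = (0.4472,0.7496); α = Δx/Fx = (559/1250) / (559/250) = 1/5
check: Δy/Fy = (937/1250) / (937/250) = 1/5 ✓

α = 1/5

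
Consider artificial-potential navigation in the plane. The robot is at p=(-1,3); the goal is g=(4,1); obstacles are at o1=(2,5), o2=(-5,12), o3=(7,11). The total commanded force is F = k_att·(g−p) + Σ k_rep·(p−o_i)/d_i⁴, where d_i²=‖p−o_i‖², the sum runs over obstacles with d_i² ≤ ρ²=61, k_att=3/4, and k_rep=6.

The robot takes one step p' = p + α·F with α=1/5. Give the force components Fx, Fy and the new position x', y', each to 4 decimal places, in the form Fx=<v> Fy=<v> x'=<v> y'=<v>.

F_att = 3/4·(g−p) = 3/4·(5,-2) = (3.7500,-1.5000)
o1: d²=13 ≤ ρ²=61; F_rep = 6·(-3,-2)/13² = (-0.1065,-0.0710)
o2: d²=97 > ρ²=61 → inactive
o3: d²=128 > ρ²=61 → inactive
F = F_att + ΣF_rep = (3.6435,-1.5710)
p' = p + 1/5·F = (-0.2713,2.6858)

Fx=3.6435 Fy=-1.5710 x'=-0.2713 y'=2.6858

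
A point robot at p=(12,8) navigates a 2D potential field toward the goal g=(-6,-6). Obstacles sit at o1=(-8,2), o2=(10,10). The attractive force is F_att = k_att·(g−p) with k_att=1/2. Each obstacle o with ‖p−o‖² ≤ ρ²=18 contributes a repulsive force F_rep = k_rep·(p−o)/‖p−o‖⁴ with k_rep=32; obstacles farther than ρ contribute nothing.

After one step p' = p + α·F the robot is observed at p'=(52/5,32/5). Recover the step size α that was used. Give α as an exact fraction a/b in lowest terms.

F_att = 1/2·(g−p) = 1/2·(-18,-14) = (-9.0000,-7.0000)
o1: d²=436 > ρ²=18 → inactive
o2: d²=8 ≤ ρ²=18; F_rep = 32·(2,-2)/8² = (1.0000,-1.0000)
F = F_att + ΣF_rep = (-8.0000,-8.0000)
Δp = p'−p = (-1.6000,-1.6000); α = Δx/Fx = (-8/5) / (-8) = 1/5
check: Δy/Fy = (-8/5) / (-8) = 1/5 ✓

α = 1/5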